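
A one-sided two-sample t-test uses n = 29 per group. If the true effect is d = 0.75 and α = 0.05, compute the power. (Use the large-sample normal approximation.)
Power ≈ 0.89

Power calculation (two-sample t-test, normal approximation):
z_β = d · √(n/2) - z_α
z_β = 0.75 · √(29/2) - 1.645
z_β = 0.75 · 3.808 - 1.645
z_β = 1.211

Power = Φ(z_β) = Φ(1.211) ≈ 0.887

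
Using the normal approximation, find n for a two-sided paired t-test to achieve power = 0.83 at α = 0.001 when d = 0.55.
n = 60 pairs

Sample size formula (paired t-test, normal approximation):
n = ((z_{α/2} + z_β) / d)²

z_{α/2} = 3.291 (for α = 0.001, two-sided)
z_β = 0.954 (for power = 0.83)
d = 0.55

n = ((3.291 + 0.954) / 0.55)²
n = (7.718)²
n ≈ 59.57
Round up to the next whole number: n = 60 pairs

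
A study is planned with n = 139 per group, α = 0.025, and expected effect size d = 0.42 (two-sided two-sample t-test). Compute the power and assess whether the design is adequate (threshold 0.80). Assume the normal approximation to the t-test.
Power ≈ 0.90; the study is adequately powered (power ≥ 0.80)

Power calculation (two-sample t-test, normal approximation):
z_β = d · √(n/2) - z_{α/2}
z_β = 0.42 · √(139/2) - 2.241
z_β = 0.42 · 8.337 - 2.241
z_β = 1.260

Power = Φ(z_β) = Φ(1.260) ≈ 0.896

Effect size d = 0.42 is small by Cohen's convention (0.2/0.5/0.8).

Threshold: power ≥ 0.80 is conventionally adequate.
Power ≈ 0.90 → the study is adequately powered (power ≥ 0.80).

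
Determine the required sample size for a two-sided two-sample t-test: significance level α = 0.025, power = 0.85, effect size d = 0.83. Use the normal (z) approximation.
n = 32 per group

Sample size formula (two-sample t-test, normal approximation):
n = 2 · ((z_{α/2} + z_β) / d)²

z_{α/2} = 2.241 (for α = 0.025, two-sided)
z_β = 1.036 (for power = 0.85)
d = 0.83

n = 2 · ((2.241 + 1.036) / 0.83)²
n = 2 · (3.948)²
n ≈ 31.17
Round up to the next whole number: n = 32 per group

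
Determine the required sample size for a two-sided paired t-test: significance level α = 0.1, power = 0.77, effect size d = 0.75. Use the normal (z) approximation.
n = 11 pairs

Sample size formula (paired t-test, normal approximation):
n = ((z_{α/2} + z_β) / d)²

z_{α/2} = 1.645 (for α = 0.1, two-sided)
z_β = 0.739 (for power = 0.77)
d = 0.75

n = ((1.645 + 0.739) / 0.75)²
n = (3.179)²
n ≈ 10.11
Round up to the next whole number: n = 11 pairs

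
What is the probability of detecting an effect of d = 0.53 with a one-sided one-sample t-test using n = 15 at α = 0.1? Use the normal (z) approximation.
Power ≈ 0.78

Power calculation (one-sample t-test, normal approximation):
z_β = d · √n - z_α
z_β = 0.53 · √15 - 1.282
z_β = 0.53 · 3.873 - 1.282
z_β = 0.771

Power = Φ(z_β) = Φ(0.771) ≈ 0.780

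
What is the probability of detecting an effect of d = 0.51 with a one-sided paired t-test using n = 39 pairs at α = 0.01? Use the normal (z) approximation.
Power ≈ 0.80

Power calculation (paired t-test, normal approximation):
z_β = d · √n - z_α
z_β = 0.51 · √39 - 2.326
z_β = 0.51 · 6.245 - 2.326
z_β = 0.859

Power = Φ(z_β) = Φ(0.859) ≈ 0.805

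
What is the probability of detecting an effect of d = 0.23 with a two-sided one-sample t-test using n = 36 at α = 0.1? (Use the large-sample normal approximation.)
Power ≈ 0.40

Power calculation (one-sample t-test, normal approximation):
z_β = d · √n - z_{α/2}
z_β = 0.23 · √36 - 1.645
z_β = 0.23 · 6.000 - 1.645
z_β = -0.265

Power = Φ(z_β) = Φ(-0.265) ≈ 0.396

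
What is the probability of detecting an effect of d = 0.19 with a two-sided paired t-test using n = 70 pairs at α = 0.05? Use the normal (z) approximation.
Power ≈ 0.36

Power calculation (paired t-test, normal approximation):
z_β = d · √n - z_{α/2}
z_β = 0.19 · √70 - 1.960
z_β = 0.19 · 8.367 - 1.960
z_β = -0.370

Power = Φ(z_β) = Φ(-0.370) ≈ 0.356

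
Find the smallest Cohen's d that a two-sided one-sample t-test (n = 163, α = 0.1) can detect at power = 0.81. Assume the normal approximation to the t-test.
d ≈ 0.20

Minimum detectable effect (one-sample t-test, normal approximation):
d = (z_{α/2} + z_β) / √n
d = (1.645 + 0.878) / √163
d = 2.523 / 12.767
d ≈ 0.20

By Cohen's convention (0.2 small / 0.5 medium / 0.8 large): small effect.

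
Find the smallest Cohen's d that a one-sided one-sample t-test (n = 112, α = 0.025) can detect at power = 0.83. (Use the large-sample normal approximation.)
d ≈ 0.28

Minimum detectable effect (one-sample t-test, normal approximation):
d = (z_α + z_β) / √n
d = (1.960 + 0.954) / √112
d = 2.914 / 10.583
d ≈ 0.28

By Cohen's convention (0.2 small / 0.5 medium / 0.8 large): small effect.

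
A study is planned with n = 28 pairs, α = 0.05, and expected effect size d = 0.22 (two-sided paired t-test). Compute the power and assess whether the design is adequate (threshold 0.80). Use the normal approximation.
Power ≈ 0.21; the study is underpowered (power < 0.80)

Power calculation (paired t-test, normal approximation):
z_β = d · √n - z_{α/2}
z_β = 0.22 · √28 - 1.960
z_β = 0.22 · 5.292 - 1.960
z_β = -0.796

Power = Φ(z_β) = Φ(-0.796) ≈ 0.213

Effect size d = 0.22 is small by Cohen's convention (0.2/0.5/0.8).

Threshold: power ≥ 0.80 is conventionally adequate.
Power ≈ 0.21 → the study is underpowered (power < 0.80).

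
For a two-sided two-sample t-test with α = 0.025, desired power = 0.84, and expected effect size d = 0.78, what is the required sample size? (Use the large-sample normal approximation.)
n = 35 per group

Sample size formula (two-sample t-test, normal approximation):
n = 2 · ((z_{α/2} + z_β) / d)²

z_{α/2} = 2.241 (for α = 0.025, two-sided)
z_β = 0.994 (for power = 0.84)
d = 0.78

n = 2 · ((2.241 + 0.994) / 0.78)²
n = 2 · (4.147)²
n ≈ 34.40
Round up to the next whole number: n = 35 per group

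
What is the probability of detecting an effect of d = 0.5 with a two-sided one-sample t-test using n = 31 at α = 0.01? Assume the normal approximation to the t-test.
Power ≈ 0.58

Power calculation (one-sample t-test, normal approximation):
z_β = d · √n - z_{α/2}
z_β = 0.5 · √31 - 2.576
z_β = 0.5 · 5.568 - 2.576
z_β = 0.208

Power = Φ(z_β) = Φ(0.208) ≈ 0.582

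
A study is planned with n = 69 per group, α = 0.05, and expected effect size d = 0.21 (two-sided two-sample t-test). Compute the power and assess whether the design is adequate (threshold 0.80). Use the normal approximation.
Power ≈ 0.23; the study is underpowered (power < 0.80)

Power calculation (two-sample t-test, normal approximation):
z_β = d · √(n/2) - z_{α/2}
z_β = 0.21 · √(69/2) - 1.960
z_β = 0.21 · 5.874 - 1.960
z_β = -0.726

Power = Φ(z_β) = Φ(-0.726) ≈ 0.234

Effect size d = 0.21 is small by Cohen's convention (0.2/0.5/0.8).

Threshold: power ≥ 0.80 is conventionally adequate.
Power ≈ 0.23 → the study is underpowered (power < 0.80).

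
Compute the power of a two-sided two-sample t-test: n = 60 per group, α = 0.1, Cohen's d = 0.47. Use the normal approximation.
Power ≈ 0.82

Power calculation (two-sample t-test, normal approximation):
z_β = d · √(n/2) - z_{α/2}
z_β = 0.47 · √(60/2) - 1.645
z_β = 0.47 · 5.477 - 1.645
z_β = 0.929

Power = Φ(z_β) = Φ(0.929) ≈ 0.824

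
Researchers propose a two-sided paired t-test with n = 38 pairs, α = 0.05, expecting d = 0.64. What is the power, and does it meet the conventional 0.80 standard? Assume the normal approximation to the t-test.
Power ≈ 0.98; the study is adequately powered (power ≥ 0.80)

Power calculation (paired t-test, normal approximation):
z_β = d · √n - z_{α/2}
z_β = 0.64 · √38 - 1.960
z_β = 0.64 · 6.164 - 1.960
z_β = 1.985

Power = Φ(z_β) = Φ(1.985) ≈ 0.976

Effect size d = 0.64 is medium by Cohen's convention (0.2/0.5/0.8).

Threshold: power ≥ 0.80 is conventionally adequate.
Power ≈ 0.98 → the study is adequately powered (power ≥ 0.80).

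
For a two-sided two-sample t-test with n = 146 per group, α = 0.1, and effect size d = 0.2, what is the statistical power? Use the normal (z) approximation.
Power ≈ 0.53

Power calculation (two-sample t-test, normal approximation):
z_β = d · √(n/2) - z_{α/2}
z_β = 0.2 · √(146/2) - 1.645
z_β = 0.2 · 8.544 - 1.645
z_β = 0.064

Power = Φ(z_β) = Φ(0.064) ≈ 0.525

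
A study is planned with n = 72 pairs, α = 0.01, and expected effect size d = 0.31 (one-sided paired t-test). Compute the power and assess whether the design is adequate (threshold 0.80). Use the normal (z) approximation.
Power ≈ 0.62; the study is underpowered (power < 0.80)

Power calculation (paired t-test, normal approximation):
z_β = d · √n - z_α
z_β = 0.31 · √72 - 2.326
z_β = 0.31 · 8.485 - 2.326
z_β = 0.304

Power = Φ(z_β) = Φ(0.304) ≈ 0.619

Effect size d = 0.31 is small by Cohen's convention (0.2/0.5/0.8).

Threshold: power ≥ 0.80 is conventionally adequate.
Power ≈ 0.62 → the study is underpowered (power < 0.80).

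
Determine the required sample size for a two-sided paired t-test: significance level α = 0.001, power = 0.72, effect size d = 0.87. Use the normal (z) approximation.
n = 20 pairs

Sample size formula (paired t-test, normal approximation):
n = ((z_{α/2} + z_β) / d)²

z_{α/2} = 3.291 (for α = 0.001, two-sided)
z_β = 0.583 (for power = 0.72)
d = 0.87

n = ((3.291 + 0.583) / 0.87)²
n = (4.453)²
n ≈ 19.83
Round up to the next whole number: n = 20 pairs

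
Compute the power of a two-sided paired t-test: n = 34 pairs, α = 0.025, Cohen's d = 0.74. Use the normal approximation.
Power ≈ 0.98

Power calculation (paired t-test, normal approximation):
z_β = d · √n - z_{α/2}
z_β = 0.74 · √34 - 2.241
z_β = 0.74 · 5.831 - 2.241
z_β = 2.074

Power = Φ(z_β) = Φ(2.074) ≈ 0.981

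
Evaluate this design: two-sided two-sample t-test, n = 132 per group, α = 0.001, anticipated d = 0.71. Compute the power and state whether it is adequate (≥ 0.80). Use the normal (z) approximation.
Power ≈ 0.99; the study is adequately powered (power ≥ 0.80)

Power calculation (two-sample t-test, normal approximation):
z_β = d · √(n/2) - z_{α/2}
z_β = 0.71 · √(132/2) - 3.291
z_β = 0.71 · 8.124 - 3.291
z_β = 2.478

Power = Φ(z_β) = Φ(2.478) ≈ 0.993

Effect size d = 0.71 is medium by Cohen's convention (0.2/0.5/0.8).

Threshold: power ≥ 0.80 is conventionally adequate.
Power ≈ 0.99 → the study is adequately powered (power ≥ 0.80).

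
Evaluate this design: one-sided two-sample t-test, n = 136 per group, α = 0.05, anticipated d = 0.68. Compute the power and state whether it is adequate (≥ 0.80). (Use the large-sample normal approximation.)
Power ≈ 1.00; the study is adequately powered (power ≥ 0.80)

Power calculation (two-sample t-test, normal approximation):
z_β = d · √(n/2) - z_α
z_β = 0.68 · √(136/2) - 1.645
z_β = 0.68 · 8.246 - 1.645
z_β = 3.963

Power = Φ(z_β) = Φ(3.963) ≈ 1.000

Effect size d = 0.68 is medium by Cohen's convention (0.2/0.5/0.8).

Threshold: power ≥ 0.80 is conventionally adequate.
Power ≈ 1.00 → the study is adequately powered (power ≥ 0.80).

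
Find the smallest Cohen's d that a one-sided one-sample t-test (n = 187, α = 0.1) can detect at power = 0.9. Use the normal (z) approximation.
d ≈ 0.19

Minimum detectable effect (one-sample t-test, normal approximation):
d = (z_α + z_β) / √n
d = (1.282 + 1.282) / √187
d = 2.563 / 13.675
d ≈ 0.19

By Cohen's convention (0.2 small / 0.5 medium / 0.8 large): very small effect.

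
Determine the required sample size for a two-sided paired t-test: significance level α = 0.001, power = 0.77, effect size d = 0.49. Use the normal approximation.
n = 68 pairs

Sample size formula (paired t-test, normal approximation):
n = ((z_{α/2} + z_β) / d)²

z_{α/2} = 3.291 (for α = 0.001, two-sided)
z_β = 0.739 (for power = 0.77)
d = 0.49

n = ((3.291 + 0.739) / 0.49)²
n = (8.224)²
n ≈ 67.63
Round up to the next whole number: n = 68 pairs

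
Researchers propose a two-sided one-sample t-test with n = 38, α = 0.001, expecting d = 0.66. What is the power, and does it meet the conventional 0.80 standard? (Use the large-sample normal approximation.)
Power ≈ 0.78; the study is underpowered (power < 0.80)

Power calculation (one-sample t-test, normal approximation):
z_β = d · √n - z_{α/2}
z_β = 0.66 · √38 - 3.291
z_β = 0.66 · 6.164 - 3.291
z_β = 0.778

Power = Φ(z_β) = Φ(0.778) ≈ 0.782

Effect size d = 0.66 is medium by Cohen's convention (0.2/0.5/0.8).

Threshold: power ≥ 0.80 is conventionally adequate.
Power ≈ 0.78 → the study is underpowered (power < 0.80).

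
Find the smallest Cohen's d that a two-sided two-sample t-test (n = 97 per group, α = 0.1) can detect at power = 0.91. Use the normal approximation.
d ≈ 0.43

Minimum detectable effect (two-sample t-test, normal approximation):
d = (z_{α/2} + z_β) / √(n/2)
d = (1.645 + 1.341) / √(97/2)
d = 2.986 / 6.964
d ≈ 0.43

By Cohen's convention (0.2 small / 0.5 medium / 0.8 large): small effect.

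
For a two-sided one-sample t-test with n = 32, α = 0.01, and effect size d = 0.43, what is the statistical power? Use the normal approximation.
Power ≈ 0.44

Power calculation (one-sample t-test, normal approximation):
z_β = d · √n - z_{α/2}
z_β = 0.43 · √32 - 2.576
z_β = 0.43 · 5.657 - 2.576
z_β = -0.143

Power = Φ(z_β) = Φ(-0.143) ≈ 0.443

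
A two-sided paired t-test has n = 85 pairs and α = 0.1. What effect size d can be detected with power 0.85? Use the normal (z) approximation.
d ≈ 0.29

Minimum detectable effect (paired t-test, normal approximation):
d = (z_{α/2} + z_β) / √n
d = (1.645 + 1.036) / √85
d = 2.681 / 9.220
d ≈ 0.29

By Cohen's convention (0.2 small / 0.5 medium / 0.8 large): small effect.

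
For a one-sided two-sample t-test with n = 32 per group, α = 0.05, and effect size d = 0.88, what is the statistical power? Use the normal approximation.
Power ≈ 0.97

Power calculation (two-sample t-test, normal approximation):
z_β = d · √(n/2) - z_α
z_β = 0.88 · √(32/2) - 1.645
z_β = 0.88 · 4.000 - 1.645
z_β = 1.875

Power = Φ(z_β) = Φ(1.875) ≈ 0.970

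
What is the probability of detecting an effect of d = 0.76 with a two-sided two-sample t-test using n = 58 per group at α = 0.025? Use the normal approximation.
Power ≈ 0.97

Power calculation (two-sample t-test, normal approximation):
z_β = d · √(n/2) - z_{α/2}
z_β = 0.76 · √(58/2) - 2.241
z_β = 0.76 · 5.385 - 2.241
z_β = 1.851

Power = Φ(z_β) = Φ(1.851) ≈ 0.968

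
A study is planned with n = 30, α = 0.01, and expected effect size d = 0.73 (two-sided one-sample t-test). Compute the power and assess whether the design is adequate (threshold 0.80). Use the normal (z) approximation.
Power ≈ 0.92; the study is adequately powered (power ≥ 0.80)

Power calculation (one-sample t-test, normal approximation):
z_β = d · √n - z_{α/2}
z_β = 0.73 · √30 - 2.576
z_β = 0.73 · 5.477 - 2.576
z_β = 1.423

Power = Φ(z_β) = Φ(1.423) ≈ 0.923

Effect size d = 0.73 is medium by Cohen's convention (0.2/0.5/0.8).

Threshold: power ≥ 0.80 is conventionally adequate.
Power ≈ 0.92 → the study is adequately powered (power ≥ 0.80).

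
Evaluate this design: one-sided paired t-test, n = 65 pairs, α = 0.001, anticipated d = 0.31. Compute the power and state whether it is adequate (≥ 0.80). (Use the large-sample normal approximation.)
Power ≈ 0.28; the study is underpowered (power < 0.80)

Power calculation (paired t-test, normal approximation):
z_β = d · √n - z_α
z_β = 0.31 · √65 - 3.090
z_β = 0.31 · 8.062 - 3.090
z_β = -0.591

Power = Φ(z_β) = Φ(-0.591) ≈ 0.277

Effect size d = 0.31 is small by Cohen's convention (0.2/0.5/0.8).

Threshold: power ≥ 0.80 is conventionally adequate.
Power ≈ 0.28 → the study is underpowered (power < 0.80).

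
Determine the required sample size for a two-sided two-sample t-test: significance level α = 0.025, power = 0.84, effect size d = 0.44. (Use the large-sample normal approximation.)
n = 109 per group

Sample size formula (two-sample t-test, normal approximation):
n = 2 · ((z_{α/2} + z_β) / d)²

z_{α/2} = 2.241 (for α = 0.025, two-sided)
z_β = 0.994 (for power = 0.84)
d = 0.44

n = 2 · ((2.241 + 0.994) / 0.44)²
n = 2 · (7.352)²
n ≈ 108.10
Round up to the next whole number: n = 109 per group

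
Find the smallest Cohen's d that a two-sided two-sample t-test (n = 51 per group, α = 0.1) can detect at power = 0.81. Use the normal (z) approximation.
d ≈ 0.50

Minimum detectable effect (two-sample t-test, normal approximation):
d = (z_{α/2} + z_β) / √(n/2)
d = (1.645 + 0.878) / √(51/2)
d = 2.523 / 5.050
d ≈ 0.50

By Cohen's convention (0.2 small / 0.5 medium / 0.8 large): medium effect.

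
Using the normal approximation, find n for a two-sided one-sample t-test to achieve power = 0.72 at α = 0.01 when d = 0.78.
n = 17

Sample size formula (one-sample t-test, normal approximation):
n = ((z_{α/2} + z_β) / d)²

z_{α/2} = 2.576 (for α = 0.01, two-sided)
z_β = 0.583 (for power = 0.72)
d = 0.78

n = ((2.576 + 0.583) / 0.78)²
n = (4.050)²
n ≈ 16.40
Round up to the next whole number: n = 17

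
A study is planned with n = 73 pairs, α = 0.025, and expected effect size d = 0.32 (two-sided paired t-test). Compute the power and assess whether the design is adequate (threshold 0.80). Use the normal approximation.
Power ≈ 0.69; the study is underpowered (power < 0.80)

Power calculation (paired t-test, normal approximation):
z_β = d · √n - z_{α/2}
z_β = 0.32 · √73 - 2.241
z_β = 0.32 · 8.544 - 2.241
z_β = 0.493

Power = Φ(z_β) = Φ(0.493) ≈ 0.689

Effect size d = 0.32 is small by Cohen's convention (0.2/0.5/0.8).

Threshold: power ≥ 0.80 is conventionally adequate.
Power ≈ 0.69 → the study is underpowered (power < 0.80).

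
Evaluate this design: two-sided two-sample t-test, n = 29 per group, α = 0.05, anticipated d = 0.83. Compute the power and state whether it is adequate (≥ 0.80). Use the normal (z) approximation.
Power ≈ 0.89; the study is adequately powered (power ≥ 0.80)

Power calculation (two-sample t-test, normal approximation):
z_β = d · √(n/2) - z_{α/2}
z_β = 0.83 · √(29/2) - 1.960
z_β = 0.83 · 3.808 - 1.960
z_β = 1.201

Power = Φ(z_β) = Φ(1.201) ≈ 0.885

Effect size d = 0.83 is large by Cohen's convention (0.2/0.5/0.8).

Threshold: power ≥ 0.80 is conventionally adequate.
Power ≈ 0.89 → the study is adequately powered (power ≥ 0.80).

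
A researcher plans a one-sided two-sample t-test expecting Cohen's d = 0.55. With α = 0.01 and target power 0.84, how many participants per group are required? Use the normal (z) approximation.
n = 73 per group

Sample size formula (two-sample t-test, normal approximation):
n = 2 · ((z_α + z_β) / d)²

z_α = 2.326 (for α = 0.01, one-sided)
z_β = 0.994 (for power = 0.84)
d = 0.55

n = 2 · ((2.326 + 0.994) / 0.55)²
n = 2 · (6.036)²
n ≈ 72.87
Round up to the next whole number: n = 73 per group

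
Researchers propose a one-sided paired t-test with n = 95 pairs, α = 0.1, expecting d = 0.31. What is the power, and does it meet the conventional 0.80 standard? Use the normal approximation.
Power ≈ 0.96; the study is adequately powered (power ≥ 0.80)

Power calculation (paired t-test, normal approximation):
z_β = d · √n - z_α
z_β = 0.31 · √95 - 1.282
z_β = 0.31 · 9.747 - 1.282
z_β = 1.740

Power = Φ(z_β) = Φ(1.740) ≈ 0.959

Effect size d = 0.31 is small by Cohen's convention (0.2/0.5/0.8).

Threshold: power ≥ 0.80 is conventionally adequate.
Power ≈ 0.96 → the study is adequately powered (power ≥ 0.80).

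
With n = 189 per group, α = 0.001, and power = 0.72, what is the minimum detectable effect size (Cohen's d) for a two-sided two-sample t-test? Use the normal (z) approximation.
d ≈ 0.40

Minimum detectable effect (two-sample t-test, normal approximation):
d = (z_{α/2} + z_β) / √(n/2)
d = (3.291 + 0.583) / √(189/2)
d = 3.873 / 9.721
d ≈ 0.40

By Cohen's convention (0.2 small / 0.5 medium / 0.8 large): small effect.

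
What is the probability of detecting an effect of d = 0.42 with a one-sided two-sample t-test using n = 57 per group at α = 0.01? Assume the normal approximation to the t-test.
Power ≈ 0.47

Power calculation (two-sample t-test, normal approximation):
z_β = d · √(n/2) - z_α
z_β = 0.42 · √(57/2) - 2.326
z_β = 0.42 · 5.339 - 2.326
z_β = -0.084

Power = Φ(z_β) = Φ(-0.084) ≈ 0.466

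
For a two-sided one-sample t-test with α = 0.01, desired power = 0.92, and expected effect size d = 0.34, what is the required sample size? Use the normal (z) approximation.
n = 138

Sample size formula (one-sample t-test, normal approximation):
n = ((z_{α/2} + z_β) / d)²

z_{α/2} = 2.576 (for α = 0.01, two-sided)
z_β = 1.405 (for power = 0.92)
d = 0.34

n = ((2.576 + 1.405) / 0.34)²
n = (11.709)²
n ≈ 137.10
Round up to the next whole number: n = 138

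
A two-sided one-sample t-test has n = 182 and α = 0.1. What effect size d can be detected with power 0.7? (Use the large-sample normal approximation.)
d ≈ 0.16

Minimum detectable effect (one-sample t-test, normal approximation):
d = (z_{α/2} + z_β) / √n
d = (1.645 + 0.524) / √182
d = 2.169 / 13.491
d ≈ 0.16

By Cohen's convention (0.2 small / 0.5 medium / 0.8 large): very small effect.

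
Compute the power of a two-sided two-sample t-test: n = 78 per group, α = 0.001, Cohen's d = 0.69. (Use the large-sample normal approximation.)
Power ≈ 0.85

Power calculation (two-sample t-test, normal approximation):
z_β = d · √(n/2) - z_{α/2}
z_β = 0.69 · √(78/2) - 3.291
z_β = 0.69 · 6.245 - 3.291
z_β = 1.019

Power = Φ(z_β) = Φ(1.019) ≈ 0.846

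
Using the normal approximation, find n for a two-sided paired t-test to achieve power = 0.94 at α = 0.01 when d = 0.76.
n = 30 pairs

Sample size formula (paired t-test, normal approximation):
n = ((z_{α/2} + z_β) / d)²

z_{α/2} = 2.576 (for α = 0.01, two-sided)
z_β = 1.555 (for power = 0.94)
d = 0.76

n = ((2.576 + 1.555) / 0.76)²
n = (5.436)²
n ≈ 29.55
Round up to the next whole number: n = 30 pairs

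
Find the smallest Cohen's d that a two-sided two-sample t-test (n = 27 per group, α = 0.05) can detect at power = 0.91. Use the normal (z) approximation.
d ≈ 0.90

Minimum detectable effect (two-sample t-test, normal approximation):
d = (z_{α/2} + z_β) / √(n/2)
d = (1.960 + 1.341) / √(27/2)
d = 3.301 / 3.674
d ≈ 0.90

By Cohen's convention (0.2 small / 0.5 medium / 0.8 large): large effect.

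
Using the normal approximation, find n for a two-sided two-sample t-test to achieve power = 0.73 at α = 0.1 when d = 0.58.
n = 31 per group

Sample size formula (two-sample t-test, normal approximation):
n = 2 · ((z_{α/2} + z_β) / d)²

z_{α/2} = 1.645 (for α = 0.1, two-sided)
z_β = 0.613 (for power = 0.73)
d = 0.58

n = 2 · ((1.645 + 0.613) / 0.58)²
n = 2 · (3.893)²
n ≈ 30.31
Round up to the next whole number: n = 31 per group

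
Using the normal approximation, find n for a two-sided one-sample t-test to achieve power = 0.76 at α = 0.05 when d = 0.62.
n = 19

Sample size formula (one-sample t-test, normal approximation):
n = ((z_{α/2} + z_β) / d)²

z_{α/2} = 1.960 (for α = 0.05, two-sided)
z_β = 0.706 (for power = 0.76)
d = 0.62

n = ((1.960 + 0.706) / 0.62)²
n = (4.300)²
n ≈ 18.49
Round up to the next whole number: n = 19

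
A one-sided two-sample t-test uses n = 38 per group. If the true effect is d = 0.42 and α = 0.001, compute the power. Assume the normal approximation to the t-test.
Power ≈ 0.10

Power calculation (two-sample t-test, normal approximation):
z_β = d · √(n/2) - z_α
z_β = 0.42 · √(38/2) - 3.090
z_β = 0.42 · 4.359 - 3.090
z_β = -1.259

Power = Φ(z_β) = Φ(-1.259) ≈ 0.104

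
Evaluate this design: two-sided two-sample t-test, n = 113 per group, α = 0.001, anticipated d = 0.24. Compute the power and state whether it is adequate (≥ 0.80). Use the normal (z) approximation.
Power ≈ 0.07; the study is underpowered (power < 0.80)

Power calculation (two-sample t-test, normal approximation):
z_β = d · √(n/2) - z_{α/2}
z_β = 0.24 · √(113/2) - 3.291
z_β = 0.24 · 7.517 - 3.291
z_β = -1.487

Power = Φ(z_β) = Φ(-1.487) ≈ 0.069

Effect size d = 0.24 is small by Cohen's convention (0.2/0.5/0.8).

Threshold: power ≥ 0.80 is conventionally adequate.
Power ≈ 0.07 → the study is underpowered (power < 0.80).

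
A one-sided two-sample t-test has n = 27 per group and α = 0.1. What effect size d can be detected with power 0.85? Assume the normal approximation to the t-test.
d ≈ 0.63

Minimum detectable effect (two-sample t-test, normal approximation):
d = (z_α + z_β) / √(n/2)
d = (1.282 + 1.036) / √(27/2)
d = 2.318 / 3.674
d ≈ 0.63

By Cohen's convention (0.2 small / 0.5 medium / 0.8 large): medium effect.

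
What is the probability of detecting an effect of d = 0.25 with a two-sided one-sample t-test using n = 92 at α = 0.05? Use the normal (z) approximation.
Power ≈ 0.67

Power calculation (one-sample t-test, normal approximation):
z_β = d · √n - z_{α/2}
z_β = 0.25 · √92 - 1.960
z_β = 0.25 · 9.592 - 1.960
z_β = 0.438

Power = Φ(z_β) = Φ(0.438) ≈ 0.669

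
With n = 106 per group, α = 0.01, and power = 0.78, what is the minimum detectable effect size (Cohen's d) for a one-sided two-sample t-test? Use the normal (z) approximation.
d ≈ 0.43

Minimum detectable effect (two-sample t-test, normal approximation):
d = (z_α + z_β) / √(n/2)
d = (2.326 + 0.772) / √(106/2)
d = 3.099 / 7.280
d ≈ 0.43

By Cohen's convention (0.2 small / 0.5 medium / 0.8 large): small effect.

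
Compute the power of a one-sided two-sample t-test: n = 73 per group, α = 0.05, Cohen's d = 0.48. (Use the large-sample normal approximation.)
Power ≈ 0.90

Power calculation (two-sample t-test, normal approximation):
z_β = d · √(n/2) - z_α
z_β = 0.48 · √(73/2) - 1.645
z_β = 0.48 · 6.042 - 1.645
z_β = 1.255

Power = Φ(z_β) = Φ(1.255) ≈ 0.895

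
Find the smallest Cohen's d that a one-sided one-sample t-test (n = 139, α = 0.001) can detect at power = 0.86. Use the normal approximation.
d ≈ 0.35

Minimum detectable effect (one-sample t-test, normal approximation):
d = (z_α + z_β) / √n
d = (3.090 + 1.080) / √139
d = 4.171 / 11.790
d ≈ 0.35

By Cohen's convention (0.2 small / 0.5 medium / 0.8 large): small effect.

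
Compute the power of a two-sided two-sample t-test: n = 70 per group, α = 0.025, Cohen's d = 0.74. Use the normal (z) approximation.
Power ≈ 0.98

Power calculation (two-sample t-test, normal approximation):
z_β = d · √(n/2) - z_{α/2}
z_β = 0.74 · √(70/2) - 2.241
z_β = 0.74 · 5.916 - 2.241
z_β = 2.136

Power = Φ(z_β) = Φ(2.136) ≈ 0.984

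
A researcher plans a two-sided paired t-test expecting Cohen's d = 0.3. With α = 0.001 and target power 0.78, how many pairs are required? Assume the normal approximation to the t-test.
n = 184 pairs

Sample size formula (paired t-test, normal approximation):
n = ((z_{α/2} + z_β) / d)²

z_{α/2} = 3.291 (for α = 0.001, two-sided)
z_β = 0.772 (for power = 0.78)
d = 0.3

n = ((3.291 + 0.772) / 0.3)²
n = (13.543)²
n ≈ 183.41
Round up to the next whole number: n = 184 pairs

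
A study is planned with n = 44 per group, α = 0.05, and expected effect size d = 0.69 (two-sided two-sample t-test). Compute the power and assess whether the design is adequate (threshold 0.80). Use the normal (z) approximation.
Power ≈ 0.90; the study is adequately powered (power ≥ 0.80)

Power calculation (two-sample t-test, normal approximation):
z_β = d · √(n/2) - z_{α/2}
z_β = 0.69 · √(44/2) - 1.960
z_β = 0.69 · 4.690 - 1.960
z_β = 1.276

Power = Φ(z_β) = Φ(1.276) ≈ 0.899

Effect size d = 0.69 is medium by Cohen's convention (0.2/0.5/0.8).

Threshold: power ≥ 0.80 is conventionally adequate.
Power ≈ 0.90 → the study is adequately powered (power ≥ 0.80).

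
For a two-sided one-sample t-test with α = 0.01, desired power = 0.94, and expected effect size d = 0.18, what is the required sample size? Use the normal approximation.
n = 527

Sample size formula (one-sample t-test, normal approximation):
n = ((z_{α/2} + z_β) / d)²

z_{α/2} = 2.576 (for α = 0.01, two-sided)
z_β = 1.555 (for power = 0.94)
d = 0.18

n = ((2.576 + 1.555) / 0.18)²
n = (22.950)²
n ≈ 526.70
Round up to the next whole number: n = 527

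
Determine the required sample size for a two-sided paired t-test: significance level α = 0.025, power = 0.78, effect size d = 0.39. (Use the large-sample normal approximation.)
n = 60 pairs

Sample size formula (paired t-test, normal approximation):
n = ((z_{α/2} + z_β) / d)²

z_{α/2} = 2.241 (for α = 0.025, two-sided)
z_β = 0.772 (for power = 0.78)
d = 0.39

n = ((2.241 + 0.772) / 0.39)²
n = (7.726)²
n ≈ 59.69
Round up to the next whole number: n = 60 pairs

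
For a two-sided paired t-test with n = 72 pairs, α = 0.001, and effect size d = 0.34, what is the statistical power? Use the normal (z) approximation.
Power ≈ 0.34

Power calculation (paired t-test, normal approximation):
z_β = d · √n - z_{α/2}
z_β = 0.34 · √72 - 3.291
z_β = 0.34 · 8.485 - 3.291
z_β = -0.406

Power = Φ(z_β) = Φ(-0.406) ≈ 0.343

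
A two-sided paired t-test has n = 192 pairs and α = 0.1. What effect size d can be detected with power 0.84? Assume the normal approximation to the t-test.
d ≈ 0.19

Minimum detectable effect (paired t-test, normal approximation):
d = (z_{α/2} + z_β) / √n
d = (1.645 + 0.994) / √192
d = 2.639 / 13.856
d ≈ 0.19

By Cohen's convention (0.2 small / 0.5 medium / 0.8 large): very small effect.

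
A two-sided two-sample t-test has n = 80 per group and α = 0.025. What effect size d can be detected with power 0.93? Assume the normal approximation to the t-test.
d ≈ 0.59

Minimum detectable effect (two-sample t-test, normal approximation):
d = (z_{α/2} + z_β) / √(n/2)
d = (2.241 + 1.476) / √(80/2)
d = 3.717 / 6.325
d ≈ 0.59

By Cohen's convention (0.2 small / 0.5 medium / 0.8 large): medium effect.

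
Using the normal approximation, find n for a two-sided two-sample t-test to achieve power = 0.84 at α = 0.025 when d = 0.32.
n = 205 per group

Sample size formula (two-sample t-test, normal approximation):
n = 2 · ((z_{α/2} + z_β) / d)²

z_{α/2} = 2.241 (for α = 0.025, two-sided)
z_β = 0.994 (for power = 0.84)
d = 0.32

n = 2 · ((2.241 + 0.994) / 0.32)²
n = 2 · (10.109)²
n ≈ 204.38
Round up to the next whole number: n = 205 per group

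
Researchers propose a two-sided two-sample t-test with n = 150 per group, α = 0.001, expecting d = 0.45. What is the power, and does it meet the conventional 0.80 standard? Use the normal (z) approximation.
Power ≈ 0.73; the study is underpowered (power < 0.80)

Power calculation (two-sample t-test, normal approximation):
z_β = d · √(n/2) - z_{α/2}
z_β = 0.45 · √(150/2) - 3.291
z_β = 0.45 · 8.660 - 3.291
z_β = 0.607

Power = Φ(z_β) = Φ(0.607) ≈ 0.728

Effect size d = 0.45 is small by Cohen's convention (0.2/0.5/0.8).

Threshold: power ≥ 0.80 is conventionally adequate.
Power ≈ 0.73 → the study is underpowered (power < 0.80).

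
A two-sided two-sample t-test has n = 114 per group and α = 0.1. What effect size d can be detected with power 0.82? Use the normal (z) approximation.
d ≈ 0.34

Minimum detectable effect (two-sample t-test, normal approximation):
d = (z_{α/2} + z_β) / √(n/2)
d = (1.645 + 0.915) / √(114/2)
d = 2.560 / 7.550
d ≈ 0.34

By Cohen's convention (0.2 small / 0.5 medium / 0.8 large): small effect.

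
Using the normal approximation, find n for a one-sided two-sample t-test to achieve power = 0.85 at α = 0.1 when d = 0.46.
n = 51 per group

Sample size formula (two-sample t-test, normal approximation):
n = 2 · ((z_α + z_β) / d)²

z_α = 1.282 (for α = 0.1, one-sided)
z_β = 1.036 (for power = 0.85)
d = 0.46

n = 2 · ((1.282 + 1.036) / 0.46)²
n = 2 · (5.039)²
n ≈ 50.78
Round up to the next whole number: n = 51 per group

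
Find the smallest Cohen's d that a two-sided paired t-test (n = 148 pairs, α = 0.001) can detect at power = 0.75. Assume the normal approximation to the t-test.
d ≈ 0.33

Minimum detectable effect (paired t-test, normal approximation):
d = (z_{α/2} + z_β) / √n
d = (3.291 + 0.674) / √148
d = 3.965 / 12.166
d ≈ 0.33

By Cohen's convention (0.2 small / 0.5 medium / 0.8 large): small effect.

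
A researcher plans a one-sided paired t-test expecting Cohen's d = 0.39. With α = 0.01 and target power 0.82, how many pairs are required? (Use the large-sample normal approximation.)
n = 70 pairs

Sample size formula (paired t-test, normal approximation):
n = ((z_α + z_β) / d)²

z_α = 2.326 (for α = 0.01, one-sided)
z_β = 0.915 (for power = 0.82)
d = 0.39

n = ((2.326 + 0.915) / 0.39)²
n = (8.310)²
n ≈ 69.06
Round up to the next whole number: n = 70 pairs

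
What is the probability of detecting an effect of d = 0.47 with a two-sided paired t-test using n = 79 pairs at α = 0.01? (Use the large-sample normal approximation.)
Power ≈ 0.95

Power calculation (paired t-test, normal approximation):
z_β = d · √n - z_{α/2}
z_β = 0.47 · √79 - 2.576
z_β = 0.47 · 8.888 - 2.576
z_β = 1.602

Power = Φ(z_β) = Φ(1.602) ≈ 0.945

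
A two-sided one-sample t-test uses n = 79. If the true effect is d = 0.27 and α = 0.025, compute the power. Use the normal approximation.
Power ≈ 0.56

Power calculation (one-sample t-test, normal approximation):
z_β = d · √n - z_{α/2}
z_β = 0.27 · √79 - 2.241
z_β = 0.27 · 8.888 - 2.241
z_β = 0.158

Power = Φ(z_β) = Φ(0.158) ≈ 0.563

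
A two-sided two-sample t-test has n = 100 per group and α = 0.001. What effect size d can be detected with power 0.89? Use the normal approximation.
d ≈ 0.64

Minimum detectable effect (two-sample t-test, normal approximation):
d = (z_{α/2} + z_β) / √(n/2)
d = (3.291 + 1.227) / √(100/2)
d = 4.517 / 7.071
d ≈ 0.64

By Cohen's convention (0.2 small / 0.5 medium / 0.8 large): medium effect.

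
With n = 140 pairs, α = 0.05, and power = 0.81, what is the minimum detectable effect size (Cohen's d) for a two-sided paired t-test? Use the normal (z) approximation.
d ≈ 0.24

Minimum detectable effect (paired t-test, normal approximation):
d = (z_{α/2} + z_β) / √n
d = (1.960 + 0.878) / √140
d = 2.838 / 11.832
d ≈ 0.24

By Cohen's convention (0.2 small / 0.5 medium / 0.8 large): small effect.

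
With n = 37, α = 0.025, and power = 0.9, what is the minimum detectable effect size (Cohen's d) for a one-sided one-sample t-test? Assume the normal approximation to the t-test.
d ≈ 0.53

Minimum detectable effect (one-sample t-test, normal approximation):
d = (z_α + z_β) / √n
d = (1.960 + 1.282) / √37
d = 3.242 / 6.083
d ≈ 0.53

By Cohen's convention (0.2 small / 0.5 medium / 0.8 large): medium effect.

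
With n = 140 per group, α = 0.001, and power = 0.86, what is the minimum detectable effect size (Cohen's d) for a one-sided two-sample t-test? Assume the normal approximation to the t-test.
d ≈ 0.50

Minimum detectable effect (two-sample t-test, normal approximation):
d = (z_α + z_β) / √(n/2)
d = (3.090 + 1.080) / √(140/2)
d = 4.171 / 8.367
d ≈ 0.50

By Cohen's convention (0.2 small / 0.5 medium / 0.8 large): medium effect.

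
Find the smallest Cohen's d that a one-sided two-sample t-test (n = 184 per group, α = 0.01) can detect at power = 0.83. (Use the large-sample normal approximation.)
d ≈ 0.34

Minimum detectable effect (two-sample t-test, normal approximation):
d = (z_α + z_β) / √(n/2)
d = (2.326 + 0.954) / √(184/2)
d = 3.281 / 9.592
d ≈ 0.34

By Cohen's convention (0.2 small / 0.5 medium / 0.8 large): small effect.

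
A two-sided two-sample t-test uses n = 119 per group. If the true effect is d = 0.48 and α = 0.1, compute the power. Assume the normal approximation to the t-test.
Power ≈ 0.98

Power calculation (two-sample t-test, normal approximation):
z_β = d · √(n/2) - z_{α/2}
z_β = 0.48 · √(119/2) - 1.645
z_β = 0.48 · 7.714 - 1.645
z_β = 2.058

Power = Φ(z_β) = Φ(2.058) ≈ 0.980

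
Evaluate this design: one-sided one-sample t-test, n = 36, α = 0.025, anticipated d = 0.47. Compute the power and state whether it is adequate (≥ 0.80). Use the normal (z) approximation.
Power ≈ 0.81; the study is adequately powered (power ≥ 0.80)

Power calculation (one-sample t-test, normal approximation):
z_β = d · √n - z_α
z_β = 0.47 · √36 - 1.960
z_β = 0.47 · 6.000 - 1.960
z_β = 0.860

Power = Φ(z_β) = Φ(0.860) ≈ 0.805

Effect size d = 0.47 is small by Cohen's convention (0.2/0.5/0.8).

Threshold: power ≥ 0.80 is conventionally adequate.
Power ≈ 0.81 → the study is adequately powered (power ≥ 0.80).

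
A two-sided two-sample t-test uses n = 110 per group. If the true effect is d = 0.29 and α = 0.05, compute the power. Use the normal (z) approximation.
Power ≈ 0.58

Power calculation (two-sample t-test, normal approximation):
z_β = d · √(n/2) - z_{α/2}
z_β = 0.29 · √(110/2) - 1.960
z_β = 0.29 · 7.416 - 1.960
z_β = 0.191

Power = Φ(z_β) = Φ(0.191) ≈ 0.576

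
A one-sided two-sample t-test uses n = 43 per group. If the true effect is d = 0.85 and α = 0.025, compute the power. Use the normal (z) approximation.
Power ≈ 0.98

Power calculation (two-sample t-test, normal approximation):
z_β = d · √(n/2) - z_α
z_β = 0.85 · √(43/2) - 1.960
z_β = 0.85 · 4.637 - 1.960
z_β = 1.981

Power = Φ(z_β) = Φ(1.981) ≈ 0.976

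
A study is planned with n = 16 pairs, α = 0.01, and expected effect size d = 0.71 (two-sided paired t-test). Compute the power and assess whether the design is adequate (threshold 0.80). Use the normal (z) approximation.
Power ≈ 0.60; the study is underpowered (power < 0.80)

Power calculation (paired t-test, normal approximation):
z_β = d · √n - z_{α/2}
z_β = 0.71 · √16 - 2.576
z_β = 0.71 · 4.000 - 2.576
z_β = 0.264

Power = Φ(z_β) = Φ(0.264) ≈ 0.604

Effect size d = 0.71 is medium by Cohen's convention (0.2/0.5/0.8).

Threshold: power ≥ 0.80 is conventionally adequate.
Power ≈ 0.60 → the study is underpowered (power < 0.80).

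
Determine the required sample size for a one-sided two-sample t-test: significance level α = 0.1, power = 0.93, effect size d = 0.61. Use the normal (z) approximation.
n = 41 per group

Sample size formula (two-sample t-test, normal approximation):
n = 2 · ((z_α + z_β) / d)²

z_α = 1.282 (for α = 0.1, one-sided)
z_β = 1.476 (for power = 0.93)
d = 0.61

n = 2 · ((1.282 + 1.476) / 0.61)²
n = 2 · (4.521)²
n ≈ 40.88
Round up to the next whole number: n = 41 per group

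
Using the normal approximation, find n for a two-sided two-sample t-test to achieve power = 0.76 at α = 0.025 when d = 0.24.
n = 302 per group

Sample size formula (two-sample t-test, normal approximation):
n = 2 · ((z_{α/2} + z_β) / d)²

z_{α/2} = 2.241 (for α = 0.025, two-sided)
z_β = 0.706 (for power = 0.76)
d = 0.24

n = 2 · ((2.241 + 0.706) / 0.24)²
n = 2 · (12.279)²
n ≈ 301.55
Round up to the next whole number: n = 302 per group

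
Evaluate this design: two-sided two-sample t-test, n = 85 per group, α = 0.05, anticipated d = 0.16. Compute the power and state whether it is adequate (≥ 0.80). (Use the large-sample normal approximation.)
Power ≈ 0.18; the study is underpowered (power < 0.80)

Power calculation (two-sample t-test, normal approximation):
z_β = d · √(n/2) - z_{α/2}
z_β = 0.16 · √(85/2) - 1.960
z_β = 0.16 · 6.519 - 1.960
z_β = -0.917

Power = Φ(z_β) = Φ(-0.917) ≈ 0.180

Effect size d = 0.16 is very small by Cohen's convention (0.2/0.5/0.8).

Threshold: power ≥ 0.80 is conventionally adequate.
Power ≈ 0.18 → the study is underpowered (power < 0.80).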